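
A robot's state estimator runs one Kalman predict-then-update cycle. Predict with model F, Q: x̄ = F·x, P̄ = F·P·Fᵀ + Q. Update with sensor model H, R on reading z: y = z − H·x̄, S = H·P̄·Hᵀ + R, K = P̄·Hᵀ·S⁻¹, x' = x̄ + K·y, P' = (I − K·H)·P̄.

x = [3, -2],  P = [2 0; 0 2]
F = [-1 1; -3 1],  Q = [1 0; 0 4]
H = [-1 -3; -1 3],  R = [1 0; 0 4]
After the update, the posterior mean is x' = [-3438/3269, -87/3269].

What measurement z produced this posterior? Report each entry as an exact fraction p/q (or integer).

z = [1, 1]

x̄ = F·x = [-5, -11]
P̄ = F·P·Fᵀ + Q = [5 8; 8 24]
S = H·P̄·Hᵀ + R = [270 -211; -211 177]
K = P̄·Hᵀ·S⁻¹ = [-1124/3269 -989/3269; -656/3269 400/3269]
x' − x̄ = [12907/3269, 35872/3269] = K·y
y = (KᵀK)⁻¹·Kᵀ·(x' − x̄) = [-37, 29]
z = y + H·x̄ = [-37, 29] + [38, -28] = [1, 1]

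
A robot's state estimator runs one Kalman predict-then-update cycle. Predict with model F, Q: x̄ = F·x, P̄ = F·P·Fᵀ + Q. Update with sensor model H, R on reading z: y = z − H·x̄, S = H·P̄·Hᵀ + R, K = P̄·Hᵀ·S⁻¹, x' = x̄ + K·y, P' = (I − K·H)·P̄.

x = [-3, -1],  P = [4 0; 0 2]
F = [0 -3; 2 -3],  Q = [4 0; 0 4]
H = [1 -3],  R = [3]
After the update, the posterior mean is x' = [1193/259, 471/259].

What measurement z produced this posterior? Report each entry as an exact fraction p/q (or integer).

z = [-1]

x̄ = F·x = [3, -3]
P̄ = F·P·Fᵀ + Q = [22 18; 18 38]
S = H·P̄·Hᵀ + R = [259]
K = P̄·Hᵀ·S⁻¹ = [-32/259; -96/259]
x' − x̄ = [416/259, 1248/259] = K·y
y = (KᵀK)⁻¹·Kᵀ·(x' − x̄) = [-13]
z = y + H·x̄ = [-13] + [12] = [-1]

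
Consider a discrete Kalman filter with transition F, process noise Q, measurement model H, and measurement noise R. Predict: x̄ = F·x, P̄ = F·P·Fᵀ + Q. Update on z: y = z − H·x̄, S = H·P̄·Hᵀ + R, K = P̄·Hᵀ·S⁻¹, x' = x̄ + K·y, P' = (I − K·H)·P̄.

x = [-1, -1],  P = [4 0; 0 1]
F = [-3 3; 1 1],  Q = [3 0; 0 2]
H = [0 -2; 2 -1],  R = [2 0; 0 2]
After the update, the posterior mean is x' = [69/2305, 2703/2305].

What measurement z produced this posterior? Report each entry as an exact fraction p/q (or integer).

z = [-3, -1]

x̄ = F·x = [0, -2]
P̄ = F·P·Fᵀ + Q = [48 -9; -9 7]
S = H·P̄·Hᵀ + R = [30 50; 50 237]
K = P̄·Hᵀ·S⁻¹ = [-492/2305 225/461; -1034/2305 -5/461]
x' − x̄ = [69/2305, 7313/2305] = K·y
y = (KᵀK)⁻¹·Kᵀ·(x' − x̄) = [-7, -3]
z = y + H·x̄ = [-7, -3] + [4, 2] = [-3, -1]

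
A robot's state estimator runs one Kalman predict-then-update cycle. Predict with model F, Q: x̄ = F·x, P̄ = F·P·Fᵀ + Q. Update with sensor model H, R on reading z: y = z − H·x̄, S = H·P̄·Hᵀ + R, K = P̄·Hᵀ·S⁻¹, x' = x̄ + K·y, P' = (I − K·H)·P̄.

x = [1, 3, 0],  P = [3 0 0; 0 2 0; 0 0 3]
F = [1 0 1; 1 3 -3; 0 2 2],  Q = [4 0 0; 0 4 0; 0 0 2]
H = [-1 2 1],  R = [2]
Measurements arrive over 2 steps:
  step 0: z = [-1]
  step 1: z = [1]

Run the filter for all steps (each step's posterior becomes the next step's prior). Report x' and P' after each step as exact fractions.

step 0: x' = [323/115, -202/115, 638/115], P' = [1022/115 142/115 722/115; 142/115 572/115 -898/115; 722/115 -898/115 2522/115]
step 1: x' = [146097/42583, 29193/42583, 127995/42583], P' = [1060088/42583 48248/42583 953100/42583; 48248/42583 104672/42583 -118942/42583; 953100/42583 -118942/42583 1181235/42583]

step 0: x̄ = F·x = [1, 10, 6]
step 0: P̄ = F·P·Fᵀ + Q = [10 -6 6; -6 52 -6; 6 -6 22]
step 0: y = z − H·x̄ = [-26]
step 0: S = H·P̄·Hᵀ + R = [230]
step 0: K = P̄·Hᵀ·S⁻¹ = [-8/115; 52/115; 2/115]
step 0: x' = x̄ + K·y = [323/115, -202/115, 638/115]
step 0: P' = (I − K·H)·P̄ = [1022/115 142/115 722/115; 142/115 572/115 -898/115; 722/115 -898/115 2522/115]
step 1: x̄ = F·x = [961/115, -2197/115, 872/115]
step 1: P̄ = F·P·Fᵀ + Q = [5448/115 -10256/115 4976/115; -10256/115 42012/115 -9972/115; 4976/115 -9972/115 5422/115]
step 1: y = z − H·x̄ = [4598/115]
step 1: S = H·P̄·Hᵀ + R = [170332/115]
step 1: K = P̄·Hᵀ·S⁻¹ = [-5246/42583; 21077/42583; -9749/85166]
step 1: x' = x̄ + K·y = [146097/42583, 29193/42583, 127995/42583]
step 1: P' = (I − K·H)·P̄ = [1060088/42583 48248/42583 953100/42583; 48248/42583 104672/42583 -118942/42583; 953100/42583 -118942/42583 1181235/42583]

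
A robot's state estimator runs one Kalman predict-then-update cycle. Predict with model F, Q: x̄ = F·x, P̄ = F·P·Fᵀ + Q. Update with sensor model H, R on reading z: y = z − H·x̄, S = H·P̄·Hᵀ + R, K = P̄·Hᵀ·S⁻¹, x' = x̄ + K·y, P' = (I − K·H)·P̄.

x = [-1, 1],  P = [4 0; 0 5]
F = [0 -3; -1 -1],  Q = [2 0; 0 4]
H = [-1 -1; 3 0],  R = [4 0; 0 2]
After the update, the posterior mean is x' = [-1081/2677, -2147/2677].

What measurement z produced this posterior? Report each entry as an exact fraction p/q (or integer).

x̄ = F·x = [-3, 0]
P̄ = F·P·Fᵀ + Q = [47 15; 15 13]
S = H·P̄·Hᵀ + R = [94 -186; -186 425]
K = P̄·Hᵀ·S⁻¹ = [-62/2677 861/2677; -1765/2677 -489/2677]
x' − x̄ = [6950/2677, -2147/2677] = K·y
y = (KᵀK)⁻¹·Kᵀ·(x' − x̄) = [-1, 8]
z = y + H·x̄ = [-1, 8] + [3, -9] = [2, -1]

z = [2, -1]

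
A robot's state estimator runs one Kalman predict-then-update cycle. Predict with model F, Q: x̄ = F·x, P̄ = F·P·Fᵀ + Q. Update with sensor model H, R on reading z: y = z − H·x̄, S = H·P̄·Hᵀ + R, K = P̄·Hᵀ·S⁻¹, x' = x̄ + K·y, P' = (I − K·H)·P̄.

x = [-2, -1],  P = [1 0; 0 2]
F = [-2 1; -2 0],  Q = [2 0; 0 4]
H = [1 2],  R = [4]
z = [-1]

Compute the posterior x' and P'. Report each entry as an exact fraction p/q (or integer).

x̄ = F·x = [3, 4]
P̄ = F·P·Fᵀ + Q = [8 4; 4 8]
y = z − H·x̄ = [-12]
S = H·P̄·Hᵀ + R = [60]
K = P̄·Hᵀ·S⁻¹ = [4/15; 1/3]
x' = x̄ + K·y = [-1/5, 0]
P' = (I − K·H)·P̄ = [56/15 -4/3; -4/3 4/3]

x' = [-1/5, 0]
P' = [56/15 -4/3; -4/3 4/3]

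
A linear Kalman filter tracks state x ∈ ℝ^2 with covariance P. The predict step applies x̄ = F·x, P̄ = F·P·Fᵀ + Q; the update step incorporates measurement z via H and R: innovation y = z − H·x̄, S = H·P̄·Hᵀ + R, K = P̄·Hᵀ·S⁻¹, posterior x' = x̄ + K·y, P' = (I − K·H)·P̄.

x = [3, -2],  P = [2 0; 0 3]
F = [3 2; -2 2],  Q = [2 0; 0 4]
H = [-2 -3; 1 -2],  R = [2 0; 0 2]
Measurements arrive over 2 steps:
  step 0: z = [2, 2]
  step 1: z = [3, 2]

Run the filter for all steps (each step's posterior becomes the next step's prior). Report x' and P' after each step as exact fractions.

step 0: x' = [4081/9645, -3078/3215], P' = [5024/9645 -512/3215; -512/3215 648/3215]
step 1: x' = [-81051/1023538, -522156/511769], P' = [247523/511769 -77048/511769; -77048/511769 101004/511769]

step 0: x̄ = F·x = [5, -10]
step 0: P̄ = F·P·Fᵀ + Q = [32 0; 0 24]
step 0: y = z − H·x̄ = [-18, -23]
step 0: S = H·P̄·Hᵀ + R = [346 80; 80 130]
step 0: K = P̄·Hᵀ·S⁻¹ = [-544/1929 4048/9645; -92/643 -904/3215]
step 0: x' = x̄ + K·y = [4081/9645, -3078/3215]
step 0: P' = (I − K·H)·P̄ = [5024/9645 -512/3215; -512/3215 648/3215]
step 1: x̄ = F·x = [-415/643, -5326/1929]
step 1: P̄ = F·P·Fᵀ + Q = [3590/643 -1696/643; -1696/643 15748/1929]
step 1: y = z − H·x̄ = [-4227/643, -5549/1929]
step 1: S = H·P̄·Hᵀ + R = [42538/643 22620/643; 22620/643 97972/1929]
step 1: K = P̄·Hᵀ·S⁻¹ = [-131951/511769 401619/1023538; -74458/511769 -139528/511769]
step 1: x' = x̄ + K·y = [-81051/1023538, -522156/511769]
step 1: P' = (I − K·H)·P̄ = [247523/511769 -77048/511769; -77048/511769 101004/511769]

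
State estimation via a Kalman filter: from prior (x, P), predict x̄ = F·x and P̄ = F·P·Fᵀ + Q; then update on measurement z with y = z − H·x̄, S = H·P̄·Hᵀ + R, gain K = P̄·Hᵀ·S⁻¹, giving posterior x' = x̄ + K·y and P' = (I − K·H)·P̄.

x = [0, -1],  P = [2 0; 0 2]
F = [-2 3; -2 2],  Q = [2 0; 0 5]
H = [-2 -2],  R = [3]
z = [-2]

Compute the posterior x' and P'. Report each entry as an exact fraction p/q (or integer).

x̄ = F·x = [-3, -2]
P̄ = F·P·Fᵀ + Q = [28 20; 20 21]
y = z − H·x̄ = [-12]
S = H·P̄·Hᵀ + R = [359]
K = P̄·Hᵀ·S⁻¹ = [-96/359; -82/359]
x' = x̄ + K·y = [75/359, 266/359]
P' = (I − K·H)·P̄ = [836/359 -692/359; -692/359 815/359]

x' = [75/359, 266/359]
P' = [836/359 -692/359; -692/359 815/359]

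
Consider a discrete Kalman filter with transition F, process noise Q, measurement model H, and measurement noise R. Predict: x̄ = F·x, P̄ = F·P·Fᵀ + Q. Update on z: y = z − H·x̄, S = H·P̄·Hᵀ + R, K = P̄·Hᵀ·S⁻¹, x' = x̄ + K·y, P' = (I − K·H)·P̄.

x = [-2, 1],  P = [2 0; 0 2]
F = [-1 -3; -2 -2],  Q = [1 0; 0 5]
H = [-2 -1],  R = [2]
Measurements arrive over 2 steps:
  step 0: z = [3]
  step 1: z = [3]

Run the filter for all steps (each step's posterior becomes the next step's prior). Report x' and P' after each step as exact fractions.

step 0: x' = [-115/57, 61/57], P' = [227/171 -338/171; -338/171 782/171]
step 1: x' = [-10534/4847, 46547/33929], P' = [6444/4847 -9100/4847; -9100/4847 141542/33929]

step 0: x̄ = F·x = [-1, 2]
step 0: P̄ = F·P·Fᵀ + Q = [21 16; 16 21]
step 0: y = z − H·x̄ = [3]
step 0: S = H·P̄·Hᵀ + R = [171]
step 0: K = P̄·Hᵀ·S⁻¹ = [-58/171; -53/171]
step 0: x' = x̄ + K·y = [-115/57, 61/57]
step 0: P' = (I − K·H)·P̄ = [227/171 -338/171; -338/171 782/171]
step 1: x̄ = F·x = [-68/57, 36/19]
step 1: P̄ = F·P·Fᵀ + Q = [5408/171 814/57; 814/57 243/19]
step 1: y = z − H·x̄ = [143/57]
step 1: S = H·P̄·Hᵀ + R = [33929/171]
step 1: K = P̄·Hᵀ·S⁻¹ = [-1894/4847; -7071/33929]
step 1: x' = x̄ + K·y = [-10534/4847, 46547/33929]
step 1: P' = (I − K·H)·P̄ = [6444/4847 -9100/4847; -9100/4847 141542/33929]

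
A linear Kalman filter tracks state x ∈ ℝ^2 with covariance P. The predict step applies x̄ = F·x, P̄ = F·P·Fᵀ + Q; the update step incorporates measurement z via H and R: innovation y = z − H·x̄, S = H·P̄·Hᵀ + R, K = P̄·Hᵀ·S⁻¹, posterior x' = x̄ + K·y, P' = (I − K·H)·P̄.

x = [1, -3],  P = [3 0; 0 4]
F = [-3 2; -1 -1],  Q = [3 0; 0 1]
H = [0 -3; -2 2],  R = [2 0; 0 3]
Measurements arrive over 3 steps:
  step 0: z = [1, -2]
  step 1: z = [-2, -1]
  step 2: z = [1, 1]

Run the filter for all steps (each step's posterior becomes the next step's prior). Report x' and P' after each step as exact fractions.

step 0: x̄ = F·x = [-9, 2]
step 0: P̄ = F·P·Fᵀ + Q = [46 1; 1 8]
step 0: y = z − H·x̄ = [7, -24]
step 0: S = H·P̄·Hᵀ + R = [74 -42; -42 211]
step 0: K = P̄·Hᵀ·S⁻¹ = [-4413/13850 -3393/6925; -2238/6925 14/6925]
step 0: x' = x̄ + K·y = [7323/13850, -2152/6925]
step 0: P' = (I − K·H)·P̄ = [13121/13850 1471/6925; 1471/6925 1492/6925]
step 1: x̄ = F·x = [-30577/13850, -3019/13850]
step 1: P̄ = F·P·Fᵀ + Q = [136271/13850 36337/13850; 36337/13850 35839/13850]
step 1: y = z − H·x̄ = [-36757/13850, -34483/6925]
step 1: S = H·P̄·Hᵀ + R = [350251/13850 1494/6925; 1494/6925 219647/6925]
step 1: K = P̄·Hᵀ·S⁻¹ = [-3414489/11108609 -5030920/11108609; -3410007/11108609 -1992/11108609]
step 1: x' = x̄ + K·y = [9588510/11108609, 6638420/11108609]
step 1: P' = (I − K·H)·P̄ = [9822706/11108609 2276326/11108609; 2276326/11108609 2273338/11108609]
step 2: x̄ = F·x = [-15488690/11108609, -16226930/11108609]
step 2: P̄ = F·P·Fᵀ + Q = [103507621/11108609 27197768/11108609; 27197768/11108609 27757305/11108609]
step 2: y = z − H·x̄ = [-37572181/11108609, 12585089/11108609]
step 2: S = H·P̄·Hᵀ + R = [272032963/11108609 -3357222/11108609; -3357222/11108609 340803387/11108609]
step 2: K = P̄·Hᵀ·S⁻¹ = [-849780940/2781580911 -3762083774/8344742733; -851459551/2781580911 2238148/8344742733]
step 2: x' = x̄ + K·y = [-7274621204/8344742733, -3547501925/8344742733]
step 2: P' = (I − K·H)·P̄ = [7342687541/8344742733 1699561880/8344742733; 1699561880/8344742733 1702919102/8344742733]

step 0: x' = [7323/13850, -2152/6925], P' = [13121/13850 1471/6925; 1471/6925 1492/6925]
step 1: x' = [9588510/11108609, 6638420/11108609], P' = [9822706/11108609 2276326/11108609; 2276326/11108609 2273338/11108609]
step 2: x' = [-7274621204/8344742733, -3547501925/8344742733], P' = [7342687541/8344742733 1699561880/8344742733; 1699561880/8344742733 1702919102/8344742733]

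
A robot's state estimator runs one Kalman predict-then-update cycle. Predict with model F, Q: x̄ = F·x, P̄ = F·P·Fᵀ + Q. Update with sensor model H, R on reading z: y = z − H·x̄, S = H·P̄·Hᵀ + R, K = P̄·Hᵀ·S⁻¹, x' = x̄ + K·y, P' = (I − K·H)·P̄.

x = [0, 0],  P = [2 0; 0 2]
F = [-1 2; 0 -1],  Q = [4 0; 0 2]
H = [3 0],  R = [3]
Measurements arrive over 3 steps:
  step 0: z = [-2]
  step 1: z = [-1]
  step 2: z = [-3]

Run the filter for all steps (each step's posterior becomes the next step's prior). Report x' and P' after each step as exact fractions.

step 0: x' = [-28/43, 8/43], P' = [14/43 -4/43; -4/43 124/43]
step 1: x' = [-654/2137, 628/2137], P' = [698/2137 -252/2137; -252/2137 6006/2137]
step 2: x' = [-100924/104971, 38828/104971], P' = [34278/104971 -12264/104971; -12264/104971 293816/104971]

step 0: x̄ = F·x = [0, 0]
step 0: P̄ = F·P·Fᵀ + Q = [14 -4; -4 4]
step 0: y = z − H·x̄ = [-2]
step 0: S = H·P̄·Hᵀ + R = [129]
step 0: K = P̄·Hᵀ·S⁻¹ = [14/43; -4/43]
step 0: x' = x̄ + K·y = [-28/43, 8/43]
step 0: P' = (I − K·H)·P̄ = [14/43 -4/43; -4/43 124/43]
step 1: x̄ = F·x = [44/43, -8/43]
step 1: P̄ = F·P·Fᵀ + Q = [698/43 -252/43; -252/43 210/43]
step 1: y = z − H·x̄ = [-175/43]
step 1: S = H·P̄·Hᵀ + R = [6411/43]
step 1: K = P̄·Hᵀ·S⁻¹ = [698/2137; -252/2137]
step 1: x' = x̄ + K·y = [-654/2137, 628/2137]
step 1: P' = (I − K·H)·P̄ = [698/2137 -252/2137; -252/2137 6006/2137]
step 2: x̄ = F·x = [1910/2137, -628/2137]
step 2: P̄ = F·P·Fᵀ + Q = [34278/2137 -12264/2137; -12264/2137 10280/2137]
step 2: y = z − H·x̄ = [-12141/2137]
step 2: S = H·P̄·Hᵀ + R = [314913/2137]
step 2: K = P̄·Hᵀ·S⁻¹ = [34278/104971; -12264/104971]
step 2: x' = x̄ + K·y = [-100924/104971, 38828/104971]
step 2: P' = (I − K·H)·P̄ = [34278/104971 -12264/104971; -12264/104971 293816/104971]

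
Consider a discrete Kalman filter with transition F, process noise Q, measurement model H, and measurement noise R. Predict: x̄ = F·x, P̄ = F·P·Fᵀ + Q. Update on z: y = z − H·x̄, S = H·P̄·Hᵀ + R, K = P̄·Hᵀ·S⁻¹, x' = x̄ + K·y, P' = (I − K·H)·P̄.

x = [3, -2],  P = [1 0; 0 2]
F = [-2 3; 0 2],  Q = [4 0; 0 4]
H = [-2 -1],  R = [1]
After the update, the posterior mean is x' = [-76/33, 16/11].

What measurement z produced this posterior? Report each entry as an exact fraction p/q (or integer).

z = [3]

x̄ = F·x = [-12, -4]
P̄ = F·P·Fᵀ + Q = [26 12; 12 12]
S = H·P̄·Hᵀ + R = [165]
K = P̄·Hᵀ·S⁻¹ = [-64/165; -12/55]
x' − x̄ = [320/33, 60/11] = K·y
y = (KᵀK)⁻¹·Kᵀ·(x' − x̄) = [-25]
z = y + H·x̄ = [-25] + [28] = [3]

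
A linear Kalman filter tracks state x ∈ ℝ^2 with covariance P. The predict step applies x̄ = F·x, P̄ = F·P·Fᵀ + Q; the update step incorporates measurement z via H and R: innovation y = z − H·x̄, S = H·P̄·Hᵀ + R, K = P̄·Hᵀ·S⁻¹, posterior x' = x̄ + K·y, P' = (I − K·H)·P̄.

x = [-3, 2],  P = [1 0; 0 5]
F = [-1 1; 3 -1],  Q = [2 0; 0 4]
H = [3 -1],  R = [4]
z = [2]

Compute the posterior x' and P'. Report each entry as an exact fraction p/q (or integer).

x̄ = F·x = [5, -11]
P̄ = F·P·Fᵀ + Q = [8 -8; -8 18]
y = z − H·x̄ = [-24]
S = H·P̄·Hᵀ + R = [142]
K = P̄·Hᵀ·S⁻¹ = [16/71; -21/71]
x' = x̄ + K·y = [-29/71, -277/71]
P' = (I − K·H)·P̄ = [56/71 104/71; 104/71 396/71]

x' = [-29/71, -277/71]
P' = [56/71 104/71; 104/71 396/71]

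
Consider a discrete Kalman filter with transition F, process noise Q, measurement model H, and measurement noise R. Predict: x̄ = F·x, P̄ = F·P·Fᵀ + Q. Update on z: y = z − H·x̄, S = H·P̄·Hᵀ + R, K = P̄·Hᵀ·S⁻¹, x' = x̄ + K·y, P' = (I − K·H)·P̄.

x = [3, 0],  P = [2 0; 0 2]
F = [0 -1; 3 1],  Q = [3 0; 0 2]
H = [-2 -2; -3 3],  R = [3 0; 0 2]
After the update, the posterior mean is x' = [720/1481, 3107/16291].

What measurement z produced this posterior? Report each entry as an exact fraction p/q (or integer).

x̄ = F·x = [0, 9]
P̄ = F·P·Fᵀ + Q = [5 -2; -2 22]
S = H·P̄·Hᵀ + R = [95 -102; -102 281]
K = P̄·Hᵀ·S⁻¹ = [-348/1481 -237/1481; -3896/16291 2760/16291]
x' − x̄ = [720/1481, -143512/16291] = K·y
y = (KᵀK)⁻¹·Kᵀ·(x' − x̄) = [17, -28]
z = y + H·x̄ = [17, -28] + [-18, 27] = [-1, -1]

z = [-1, -1]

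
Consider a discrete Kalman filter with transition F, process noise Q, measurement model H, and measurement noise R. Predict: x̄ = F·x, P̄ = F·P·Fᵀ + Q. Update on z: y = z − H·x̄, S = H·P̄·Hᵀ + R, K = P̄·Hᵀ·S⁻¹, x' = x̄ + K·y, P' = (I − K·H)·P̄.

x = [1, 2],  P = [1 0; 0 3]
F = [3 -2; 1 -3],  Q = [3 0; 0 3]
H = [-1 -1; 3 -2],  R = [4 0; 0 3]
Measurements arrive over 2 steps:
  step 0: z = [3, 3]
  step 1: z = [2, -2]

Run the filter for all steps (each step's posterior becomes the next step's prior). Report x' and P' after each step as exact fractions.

step 0: x' = [-1055/1646, -21003/8230], P' = [1209/1646 1323/1646; 1323/1646 12189/8230]
step 1: x' = [-3009/6380, 423329/1409980], P' = [16689/25520 17811/25520; 17811/25520 7575669/5639920]

step 0: x̄ = F·x = [-1, -5]
step 0: P̄ = F·P·Fᵀ + Q = [24 21; 21 31]
step 0: y = z − H·x̄ = [-3, -4]
step 0: S = H·P̄·Hᵀ + R = [101 -31; -31 91]
step 0: K = P̄·Hᵀ·S⁻¹ = [-633/1646 327/1646; -4701/8230 -1511/8230]
step 0: x' = x̄ + K·y = [-1055/1646, -21003/8230]
step 0: P' = (I − K·H)·P̄ = [1209/1646 1323/1646; 1323/1646 12189/8230]
step 1: x̄ = F·x = [26181/8230, 28867/4115]
step 1: P̄ = F·P·Fᵀ + Q = [48471/8230 9252/4115; 9252/4115 50373/4115]
step 1: y = z − H·x̄ = [20075/1646, 4093/1646]
step 1: S = H·P̄·Hᵀ + R = [43829/1646 7515/1646; 7515/1646 128373/1646]
step 1: K = P̄·Hᵀ·S⁻¹ = [-1725/5104 963/5104; -575595/1127984 -222843/1127984]
step 1: x' = x̄ + K·y = [-3009/6380, 423329/1409980]
step 1: P' = (I − K·H)·P̄ = [16689/25520 17811/25520; 17811/25520 7575669/5639920]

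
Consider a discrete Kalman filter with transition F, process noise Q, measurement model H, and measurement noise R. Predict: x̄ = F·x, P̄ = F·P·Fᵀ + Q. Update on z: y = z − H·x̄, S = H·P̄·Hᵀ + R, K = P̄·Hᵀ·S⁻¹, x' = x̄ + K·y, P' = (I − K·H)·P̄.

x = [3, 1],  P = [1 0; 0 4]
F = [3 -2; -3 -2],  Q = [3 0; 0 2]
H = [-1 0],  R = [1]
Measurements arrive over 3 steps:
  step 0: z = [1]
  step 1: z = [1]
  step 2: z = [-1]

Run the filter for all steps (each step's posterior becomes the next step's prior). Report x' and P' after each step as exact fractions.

step 0: x̄ = F·x = [7, -11]
step 0: P̄ = F·P·Fᵀ + Q = [28 7; 7 27]
step 0: y = z − H·x̄ = [8]
step 0: S = H·P̄·Hᵀ + R = [29]
step 0: K = P̄·Hᵀ·S⁻¹ = [-28/29; -7/29]
step 0: x' = x̄ + K·y = [-21/29, -375/29]
step 0: P' = (I − K·H)·P̄ = [28/29 7/29; 7/29 734/29]
step 1: x̄ = F·x = [687/29, 813/29]
step 1: P̄ = F·P·Fᵀ + Q = [3191/29 2684/29; 2684/29 3330/29]
step 1: y = z − H·x̄ = [716/29]
step 1: S = H·P̄·Hᵀ + R = [3220/29]
step 1: K = P̄·Hᵀ·S⁻¹ = [-3191/3220; -671/805]
step 1: x' = x̄ + K·y = [-626/805, 6001/805]
step 1: P' = (I − K·H)·P̄ = [3191/3220 671/805; 671/805 30334/805]
step 2: x̄ = F·x = [-2776/161, -10124/805]
step 2: P̄ = F·P·Fᵀ + Q = [98303/644 91325/644; 91325/644 552711/3220]
step 2: y = z − H·x̄ = [-2937/161]
step 2: S = H·P̄·Hᵀ + R = [98947/644]
step 2: K = P̄·Hᵀ·S⁻¹ = [-98303/98947; -91325/98947]
step 2: x' = x̄ + K·y = [87199/98947, 2107877/494735]
step 2: P' = (I − K·H)·P̄ = [98303/98947 91325/98947; 91325/98947 20167418/494735]

step 0: x' = [-21/29, -375/29], P' = [28/29 7/29; 7/29 734/29]
step 1: x' = [-626/805, 6001/805], P' = [3191/3220 671/805; 671/805 30334/805]
step 2: x' = [87199/98947, 2107877/494735], P' = [98303/98947 91325/98947; 91325/98947 20167418/494735]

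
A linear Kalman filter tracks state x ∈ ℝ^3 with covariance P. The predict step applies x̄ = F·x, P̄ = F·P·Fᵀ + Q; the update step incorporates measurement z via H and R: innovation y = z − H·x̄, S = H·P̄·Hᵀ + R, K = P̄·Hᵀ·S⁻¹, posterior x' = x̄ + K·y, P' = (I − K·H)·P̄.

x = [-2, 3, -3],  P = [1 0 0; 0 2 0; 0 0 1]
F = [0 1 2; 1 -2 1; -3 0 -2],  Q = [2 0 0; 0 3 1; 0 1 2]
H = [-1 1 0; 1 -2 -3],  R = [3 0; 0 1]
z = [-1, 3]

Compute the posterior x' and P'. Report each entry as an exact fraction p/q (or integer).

x' = [-269/86, -1019/172, 171/86]
P' = [787/215 1259/430 -163/215; 1259/430 4063/860 -941/430; -163/215 -941/430 1133/860]

x̄ = F·x = [-3, -11, 12]
P̄ = F·P·Fᵀ + Q = [8 -2 -4; -2 13 -4; -4 -4 15]
y = z − H·x̄ = [7, 20]
S = H·P̄·Hᵀ + R = [28 -40; -40 180]
K = P̄·Hᵀ·S⁻¹ = [-21/86 17/215; 103/172 19/430; -41/86 -287/860]
x' = x̄ + K·y = [-269/86, -1019/172, 171/86]
P' = (I − K·H)·P̄ = [787/215 1259/430 -163/215; 1259/430 4063/860 -941/430; -163/215 -941/430 1133/860]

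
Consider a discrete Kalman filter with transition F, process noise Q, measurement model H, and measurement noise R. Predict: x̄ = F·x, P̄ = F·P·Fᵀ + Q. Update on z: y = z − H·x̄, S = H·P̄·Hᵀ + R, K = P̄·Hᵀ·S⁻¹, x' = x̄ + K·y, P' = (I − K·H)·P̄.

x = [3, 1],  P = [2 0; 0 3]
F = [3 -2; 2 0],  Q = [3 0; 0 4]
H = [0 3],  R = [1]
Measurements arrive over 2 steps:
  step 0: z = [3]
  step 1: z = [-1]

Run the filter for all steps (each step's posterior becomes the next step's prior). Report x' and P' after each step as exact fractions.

step 0: x̄ = F·x = [7, 6]
step 0: P̄ = F·P·Fᵀ + Q = [33 12; 12 12]
step 0: y = z − H·x̄ = [-15]
step 0: S = H·P̄·Hᵀ + R = [109]
step 0: K = P̄·Hᵀ·S⁻¹ = [36/109; 36/109]
step 0: x' = x̄ + K·y = [223/109, 114/109]
step 0: P' = (I − K·H)·P̄ = [2301/109 12/109; 12/109 12/109]
step 1: x̄ = F·x = [441/109, 446/109]
step 1: P̄ = F·P·Fᵀ + Q = [20940/109 13758/109; 13758/109 9640/109]
step 1: y = z − H·x̄ = [-1447/109]
step 1: S = H·P̄·Hᵀ + R = [86869/109]
step 1: K = P̄·Hᵀ·S⁻¹ = [41274/86869; 28920/86869]
step 1: x' = x̄ + K·y = [-196461/86869, -28474/86869]
step 1: P' = (I − K·H)·P̄ = [1059576/86869 13758/86869; 13758/86869 9640/86869]

step 0: x' = [223/109, 114/109], P' = [2301/109 12/109; 12/109 12/109]
step 1: x' = [-196461/86869, -28474/86869], P' = [1059576/86869 13758/86869; 13758/86869 9640/86869]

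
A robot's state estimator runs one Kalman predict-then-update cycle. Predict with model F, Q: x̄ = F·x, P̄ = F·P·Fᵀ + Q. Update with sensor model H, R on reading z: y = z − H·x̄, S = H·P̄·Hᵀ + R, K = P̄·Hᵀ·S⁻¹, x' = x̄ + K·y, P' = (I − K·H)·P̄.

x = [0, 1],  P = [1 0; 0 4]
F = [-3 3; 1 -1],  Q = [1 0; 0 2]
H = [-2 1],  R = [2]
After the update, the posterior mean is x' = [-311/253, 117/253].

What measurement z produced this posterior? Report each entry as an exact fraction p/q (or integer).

x̄ = F·x = [3, -1]
P̄ = F·P·Fᵀ + Q = [46 -15; -15 7]
S = H·P̄·Hᵀ + R = [253]
K = P̄·Hᵀ·S⁻¹ = [-107/253; 37/253]
x' − x̄ = [-1070/253, 370/253] = K·y
y = (KᵀK)⁻¹·Kᵀ·(x' − x̄) = [10]
z = y + H·x̄ = [10] + [-7] = [3]

z = [3]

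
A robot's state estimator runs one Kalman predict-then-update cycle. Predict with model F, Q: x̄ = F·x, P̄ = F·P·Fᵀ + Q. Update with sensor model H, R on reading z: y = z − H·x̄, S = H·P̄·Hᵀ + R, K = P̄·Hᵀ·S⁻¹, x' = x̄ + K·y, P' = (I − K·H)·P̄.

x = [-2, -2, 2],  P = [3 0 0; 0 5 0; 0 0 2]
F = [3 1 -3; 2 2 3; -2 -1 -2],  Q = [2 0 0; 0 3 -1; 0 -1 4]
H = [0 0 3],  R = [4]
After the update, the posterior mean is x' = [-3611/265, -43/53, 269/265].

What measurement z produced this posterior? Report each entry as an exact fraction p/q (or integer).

x̄ = F·x = [-14, -2, 2]
P̄ = F·P·Fᵀ + Q = [52 10 -11; 10 53 -35; -11 -35 29]
S = H·P̄·Hᵀ + R = [265]
K = P̄·Hᵀ·S⁻¹ = [-33/265; -21/53; 87/265]
x' − x̄ = [99/265, 63/53, -261/265] = K·y
y = (KᵀK)⁻¹·Kᵀ·(x' − x̄) = [-3]
z = y + H·x̄ = [-3] + [6] = [3]

z = [3]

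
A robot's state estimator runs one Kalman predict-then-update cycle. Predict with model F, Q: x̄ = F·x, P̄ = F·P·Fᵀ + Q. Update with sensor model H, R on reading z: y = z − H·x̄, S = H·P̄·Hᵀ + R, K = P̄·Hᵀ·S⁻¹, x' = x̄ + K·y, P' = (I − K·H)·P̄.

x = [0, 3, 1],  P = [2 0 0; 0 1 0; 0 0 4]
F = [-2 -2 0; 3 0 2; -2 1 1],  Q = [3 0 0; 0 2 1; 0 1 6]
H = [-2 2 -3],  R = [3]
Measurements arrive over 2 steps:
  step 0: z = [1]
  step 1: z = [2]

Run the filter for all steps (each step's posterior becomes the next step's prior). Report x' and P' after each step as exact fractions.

step 0: x' = [-546/97, 283/194, 851/194], P' = [591/97 96/97 -318/97; 96/97 3309/194 2043/194; -318/97 2043/194 1811/194]
step 1: x' = [-179191/25850, 197761/51700, 339083/51700], P' = [689466/12925 -834561/25850 -1471083/25850; -834561/25850 1249881/51700 1938843/51700; -1471083/25850 1938843/51700 3260329/51700]

step 0: x̄ = F·x = [-6, 2, 4]
step 0: P̄ = F·P·Fᵀ + Q = [15 -12 6; -12 36 -3; 6 -3 19]
step 0: y = z − H·x̄ = [-3]
step 0: S = H·P̄·Hᵀ + R = [582]
step 0: K = P̄·Hᵀ·S⁻¹ = [-12/97; 35/194; -25/194]
step 0: x' = x̄ + K·y = [-546/97, 283/194, 851/194]
step 0: P' = (I − K·H)·P̄ = [591/97 96/97 -318/97; 96/97 3309/194 2043/194; -318/97 2043/194 1811/194]
step 1: x̄ = F·x = [809/97, -787/97, 1659/97]
step 1: P̄ = F·P·Fᵀ + Q = [10041/97 -6936/97 -2160/97; -6936/97 5319/97 1011/97; -2160/97 1011/97 8437/97]
step 1: y = z − H·x̄ = [8363/97]
step 1: S = H·P̄·Hᵀ + R = [155100/97]
step 1: K = P̄·Hᵀ·S⁻¹ = [-4579/25850; 7159/51700; -6323/51700]
step 1: x' = x̄ + K·y = [-179191/25850, 197761/51700, 339083/51700]
step 1: P' = (I − K·H)·P̄ = [689466/12925 -834561/25850 -1471083/25850; -834561/25850 1249881/51700 1938843/51700; -1471083/25850 1938843/51700 3260329/51700]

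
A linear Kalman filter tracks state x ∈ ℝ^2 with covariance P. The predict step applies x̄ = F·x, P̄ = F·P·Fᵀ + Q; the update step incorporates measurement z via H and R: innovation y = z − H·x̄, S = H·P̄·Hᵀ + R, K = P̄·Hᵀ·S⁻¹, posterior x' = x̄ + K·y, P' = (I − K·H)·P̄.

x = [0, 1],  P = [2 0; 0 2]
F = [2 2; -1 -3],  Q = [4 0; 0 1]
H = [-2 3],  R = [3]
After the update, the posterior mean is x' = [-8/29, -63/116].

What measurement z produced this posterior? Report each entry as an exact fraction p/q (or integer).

x̄ = F·x = [2, -3]
P̄ = F·P·Fᵀ + Q = [20 -16; -16 21]
S = H·P̄·Hᵀ + R = [464]
K = P̄·Hᵀ·S⁻¹ = [-11/58; 95/464]
x' − x̄ = [-66/29, 285/116] = K·y
y = (KᵀK)⁻¹·Kᵀ·(x' − x̄) = [12]
z = y + H·x̄ = [12] + [-13] = [-1]

z = [-1]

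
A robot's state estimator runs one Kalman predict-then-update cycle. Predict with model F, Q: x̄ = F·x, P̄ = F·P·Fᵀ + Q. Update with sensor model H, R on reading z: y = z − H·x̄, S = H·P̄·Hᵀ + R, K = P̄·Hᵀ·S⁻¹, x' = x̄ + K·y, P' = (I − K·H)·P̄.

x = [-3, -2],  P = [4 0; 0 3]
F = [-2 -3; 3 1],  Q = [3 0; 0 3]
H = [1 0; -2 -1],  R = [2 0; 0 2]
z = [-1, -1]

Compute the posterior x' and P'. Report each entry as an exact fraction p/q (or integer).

x̄ = F·x = [12, -11]
P̄ = F·P·Fᵀ + Q = [46 -33; -33 42]
y = z − H·x̄ = [-13, 12]
S = H·P̄·Hᵀ + R = [48 -59; -59 96]
K = P̄·Hᵀ·S⁻¹ = [935/1127 -118/1127; -1752/1127 -795/1127]
x' = x̄ + K·y = [-47/1127, 839/1127]
P' = (I − K·H)·P̄ = [1870/1127 -3504/1127; -3504/1127 8598/1127]

x' = [-47/1127, 839/1127]
P' = [1870/1127 -3504/1127; -3504/1127 8598/1127]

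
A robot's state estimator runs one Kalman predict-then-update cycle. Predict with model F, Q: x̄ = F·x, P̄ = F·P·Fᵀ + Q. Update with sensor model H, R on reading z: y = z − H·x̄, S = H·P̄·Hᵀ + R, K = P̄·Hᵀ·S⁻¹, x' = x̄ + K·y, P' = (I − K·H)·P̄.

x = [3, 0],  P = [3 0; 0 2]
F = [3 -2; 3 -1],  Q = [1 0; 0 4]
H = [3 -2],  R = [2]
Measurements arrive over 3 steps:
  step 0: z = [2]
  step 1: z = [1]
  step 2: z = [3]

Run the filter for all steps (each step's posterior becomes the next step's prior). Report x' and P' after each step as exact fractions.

step 0: x̄ = F·x = [9, 9]
step 0: P̄ = F·P·Fᵀ + Q = [36 31; 31 33]
step 0: y = z − H·x̄ = [-7]
step 0: S = H·P̄·Hᵀ + R = [86]
step 0: K = P̄·Hᵀ·S⁻¹ = [23/43; 27/86]
step 0: x' = x̄ + K·y = [226/43, 585/86]
step 0: P' = (I − K·H)·P̄ = [490/43 712/43; 712/43 2109/86]
step 1: x̄ = F·x = [93/43, 771/86]
step 1: P̄ = F·P·Fᵀ + Q = [127/43 111/43; 111/43 2729/86]
step 1: y = z − H·x̄ = [535/43]
step 1: S = H·P̄·Hᵀ + R = [5355/43]
step 1: K = P̄·Hᵀ·S⁻¹ = [53/1785; -2396/5355]
step 1: x' = x̄ + K·y = [904/357, 7279/2142]
step 1: P' = (I − K·H)·P̄ = [1692/595 7561/1785; 7561/1785 72841/10710]
step 2: x̄ = F·x = [857/1071, 529/126]
step 2: P̄ = F·P·Fᵀ + Q = [15893/5355 338/315; 338/315 6917/630]
step 2: y = z − H·x̄ = [9635/1071]
step 2: S = H·P̄·Hᵀ + R = [319973/5355]
step 2: K = P̄·Hᵀ·S⁻¹ = [36187/319973; -100351/319973]
step 2: x' = x̄ + K·y = [581586/319973, 881189/639946]
step 2: P' = (I − K·H)·P̄ = [705104/319973 1021469/319973; 1021469/319973 3265109/639946]

step 0: x' = [226/43, 585/86], P' = [490/43 712/43; 712/43 2109/86]
step 1: x' = [904/357, 7279/2142], P' = [1692/595 7561/1785; 7561/1785 72841/10710]
step 2: x' = [581586/319973, 881189/639946], P' = [705104/319973 1021469/319973; 1021469/319973 3265109/639946]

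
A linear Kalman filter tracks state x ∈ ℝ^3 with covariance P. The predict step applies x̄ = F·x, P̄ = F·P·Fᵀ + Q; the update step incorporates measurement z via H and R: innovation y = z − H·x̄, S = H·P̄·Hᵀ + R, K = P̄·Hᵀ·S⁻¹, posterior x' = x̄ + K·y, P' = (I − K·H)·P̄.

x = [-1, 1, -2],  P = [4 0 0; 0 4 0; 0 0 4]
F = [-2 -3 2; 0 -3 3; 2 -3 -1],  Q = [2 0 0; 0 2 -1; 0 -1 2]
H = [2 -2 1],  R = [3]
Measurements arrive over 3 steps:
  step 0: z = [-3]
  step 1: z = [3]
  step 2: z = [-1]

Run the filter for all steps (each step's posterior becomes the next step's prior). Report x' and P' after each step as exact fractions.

step 0: x̄ = F·x = [-5, -9, -3]
step 0: P̄ = F·P·Fᵀ + Q = [70 60 12; 60 74 23; 12 23 58]
step 0: y = z − H·x̄ = [-8]
step 0: S = H·P̄·Hᵀ + R = [113]
step 0: K = P̄·Hᵀ·S⁻¹ = [32/113; -5/113; 36/113]
step 0: x' = x̄ + K·y = [-821/113, -977/113, -627/113]
step 0: P' = (I − K·H)·P̄ = [6886/113 6940/113 204/113; 6940/113 8337/113 2779/113; 204/113 2779/113 5258/113]
step 1: x̄ = F·x = [3319/113, 1050/113, 1916/113]
step 1: P̄ = F·P·Fᵀ + Q = [172135/113 105312/113 29860/113; 105312/113 72559/113 2056/113; 29860/113 2056/113 40639/113]
step 1: y = z − H·x̄ = [-6115/113]
step 1: S = H·P̄·Hᵀ + R = [288474/113]
step 1: K = P̄·Hᵀ·S⁻¹ = [27251/48079; 33781/144237; 96247/288474]
step 1: x' = x̄ + K·y = [-62528/48079, -487805/144237, -317117/288474]
step 1: P' = (I − K·H)·P̄ = [33808643/48079 28514722/48079 -10506089/48079; 28514722/48079 72419297/144237 -26148395/144237; -10506089/48079 -26148395/144237 21768229/288474]
step 2: x̄ = F·x = [1521466/144237, 658493/96158, 2493611/288474]
step 2: P̄ = F·P·Fᵀ + Q = [2693759189/144237 603892961/48079 113637311/144237; 603892961/48079 813793525/96158 48995243/96158; 113637311/144237 48995243/96158 22605367/288474]
step 2: y = z − H·x̄ = [-1638997/96158]
step 2: S = H·P̄·Hᵀ + R = [891120015/96158]
step 2: K = P̄·Hᵀ·S⁻¹ = [1251865282/891120015; 836980037/891120015; 61061051/891120015]
step 2: x' = x̄ + K·y = [-11937965693/891120015, -8163766693/891120015, 6662194976/891120015]
step 2: P' = (I − K·H)·P̄ = [344659847977/891120015 296345170262/891120015 -92873759584/891120015; 296345170262/891120015 256370929807/891120015 -77437540799/891120015; -92873759584/891120015 -77437540799/891120015 31055620723/891120015]

step 0: x' = [-821/113, -977/113, -627/113], P' = [6886/113 6940/113 204/113; 6940/113 8337/113 2779/113; 204/113 2779/113 5258/113]
step 1: x' = [-62528/48079, -487805/144237, -317117/288474], P' = [33808643/48079 28514722/48079 -10506089/48079; 28514722/48079 72419297/144237 -26148395/144237; -10506089/48079 -26148395/144237 21768229/288474]
step 2: x' = [-11937965693/891120015, -8163766693/891120015, 6662194976/891120015], P' = [344659847977/891120015 296345170262/891120015 -92873759584/891120015; 296345170262/891120015 256370929807/891120015 -77437540799/891120015; -92873759584/891120015 -77437540799/891120015 31055620723/891120015]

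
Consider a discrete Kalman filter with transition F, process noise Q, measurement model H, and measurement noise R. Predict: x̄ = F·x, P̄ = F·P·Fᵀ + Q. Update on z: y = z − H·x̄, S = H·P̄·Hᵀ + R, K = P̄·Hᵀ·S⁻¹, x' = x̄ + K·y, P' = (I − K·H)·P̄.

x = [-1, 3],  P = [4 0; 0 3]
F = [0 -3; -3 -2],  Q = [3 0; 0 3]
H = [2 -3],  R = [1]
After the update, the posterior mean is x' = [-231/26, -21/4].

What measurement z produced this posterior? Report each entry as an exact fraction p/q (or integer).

z = [-2]

x̄ = F·x = [-9, -3]
P̄ = F·P·Fᵀ + Q = [30 18; 18 51]
S = H·P̄·Hᵀ + R = [364]
K = P̄·Hᵀ·S⁻¹ = [3/182; -9/28]
x' − x̄ = [3/26, -9/4] = K·y
y = (KᵀK)⁻¹·Kᵀ·(x' − x̄) = [7]
z = y + H·x̄ = [7] + [-9] = [-2]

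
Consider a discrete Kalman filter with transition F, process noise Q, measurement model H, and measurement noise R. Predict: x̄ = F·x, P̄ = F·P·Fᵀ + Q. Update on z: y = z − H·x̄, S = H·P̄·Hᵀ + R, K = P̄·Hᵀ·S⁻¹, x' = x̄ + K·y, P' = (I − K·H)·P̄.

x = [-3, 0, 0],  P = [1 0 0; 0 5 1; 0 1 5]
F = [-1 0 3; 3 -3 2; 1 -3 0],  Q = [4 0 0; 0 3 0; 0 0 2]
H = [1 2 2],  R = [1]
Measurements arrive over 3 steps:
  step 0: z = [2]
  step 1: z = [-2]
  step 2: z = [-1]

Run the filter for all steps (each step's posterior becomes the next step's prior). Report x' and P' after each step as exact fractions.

step 0: x' = [4131/871, -2503/871, 1297/871], P' = [39194/871 366/871 -19930/871; 366/871 2791/871 -2858/871; -19930/871 -2858/871 12908/871]
step 1: x' = [4448268/480731, -1460772/480731, -1232464/480731], P' = [142411698/480731 -50230252/480731 -21004188/480731; -50230252/480731 55290338/1442193 20314883/1442193; -21004188/480731 20314883/1442193 11334773/1442193]
step 2: x' = [-246196525923/45215702372, 36338292617/45215702372, 64212900093/45215702372], P' = [2242345243211/45215702372 -785997559321/45215702372 -338259385989/45215702372; -785997559321/45215702372 342622724915/45215702372 58675801115/45215702372; -338259385989/45215702372 58675801115/45215702372 114999872407/45215702372]

step 0: x̄ = F·x = [3, -9, -3]
step 0: P̄ = F·P·Fᵀ + Q = [50 18 -10; 18 65 42; -10 42 48]
step 0: y = z − H·x̄ = [23]
step 0: S = H·P̄·Hᵀ + R = [871]
step 0: K = P̄·Hᵀ·S⁻¹ = [66/871; 232/871; 170/871]
step 0: x' = x̄ + K·y = [4131/871, -2503/871, 1297/871]
step 0: P' = (I − K·H)·P̄ = [39194/871 366/871 -19930/871; 366/871 2791/871 -2858/871; -19930/871 -2858/871 12908/871]
step 1: x̄ = F·x = [-240/871, 22496/871, 11640/871]
step 1: P̄ = F·P·Fᵀ + Q = [278430/871 -152824/871 -72164/871; -152824/871 220658/871 115597/871; -72164/871 115597/871 63859/871]
step 1: y = z − H·x̄ = [-69774/871]
step 1: S = H·P̄·Hᵀ + R = [1442193/871]
step 1: K = P̄·Hᵀ·S⁻¹ = [-57182/480731; 519686/1442193; 286748/1442193]
step 1: x' = x̄ + K·y = [4448268/480731, -1460772/480731, -1232464/480731]
step 1: P' = (I − K·H)·P̄ = [142411698/480731 -50230252/480731 -21004188/480731; -50230252/480731 55290338/1442193 20314883/1442193; -21004188/480731 20314883/1442193 11334773/1442193]
step 2: x̄ = F·x = [-8145660/480731, 15262192/480731, 8830584/480731]
step 2: P̄ = F·P·Fᵀ + Q = [304364069/480731 -763230269/480731 -417059667/480731; -763230269/480731 6104898803/1442193 1113230990/480731; -417059667/480731 1113230990/480731 610625686/480731]
step 2: y = z − H·x̄ = [-40520623/480731]
step 2: S = H·P̄·Hᵀ + R = [45215702372/1442193]
step 2: K = P̄·Hᵀ·S⁻¹ = [-6168647409/45215702372; 16599492739/45215702372; 9091961055/45215702372]
step 2: x' = x̄ + K·y = [-246196525923/45215702372, 36338292617/45215702372, 64212900093/45215702372]
step 2: P' = (I − K·H)·P̄ = [2242345243211/45215702372 -785997559321/45215702372 -338259385989/45215702372; -785997559321/45215702372 342622724915/45215702372 58675801115/45215702372; -338259385989/45215702372 58675801115/45215702372 114999872407/45215702372]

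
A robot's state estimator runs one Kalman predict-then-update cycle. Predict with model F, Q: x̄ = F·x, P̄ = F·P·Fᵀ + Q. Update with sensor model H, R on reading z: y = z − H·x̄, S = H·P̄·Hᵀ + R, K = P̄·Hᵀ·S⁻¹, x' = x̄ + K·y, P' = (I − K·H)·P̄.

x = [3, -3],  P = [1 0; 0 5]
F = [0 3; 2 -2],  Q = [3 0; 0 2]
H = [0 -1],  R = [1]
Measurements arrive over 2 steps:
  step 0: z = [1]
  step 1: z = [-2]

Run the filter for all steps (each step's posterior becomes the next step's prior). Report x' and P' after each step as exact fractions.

step 0: x̄ = F·x = [-9, 12]
step 0: P̄ = F·P·Fᵀ + Q = [48 -30; -30 26]
step 0: y = z − H·x̄ = [13]
step 0: S = H·P̄·Hᵀ + R = [27]
step 0: K = P̄·Hᵀ·S⁻¹ = [10/9; -26/27]
step 0: x' = x̄ + K·y = [49/9, -14/27]
step 0: P' = (I − K·H)·P̄ = [44/3 -10/9; -10/9 26/27]
step 1: x̄ = F·x = [-14/9, 322/27]
step 1: P̄ = F·P·Fᵀ + Q = [35/3 -112/9; -112/9 1982/27]
step 1: y = z − H·x̄ = [268/27]
step 1: S = H·P̄·Hᵀ + R = [2009/27]
step 1: K = P̄·Hᵀ·S⁻¹ = [48/287; -1982/2009]
step 1: x' = x̄ + K·y = [30/287, 4286/2009]
step 1: P' = (I − K·H)·P̄ = [393/41 -48/287; -48/287 1982/2009]

step 0: x' = [49/9, -14/27], P' = [44/3 -10/9; -10/9 26/27]
step 1: x' = [30/287, 4286/2009], P' = [393/41 -48/287; -48/287 1982/2009]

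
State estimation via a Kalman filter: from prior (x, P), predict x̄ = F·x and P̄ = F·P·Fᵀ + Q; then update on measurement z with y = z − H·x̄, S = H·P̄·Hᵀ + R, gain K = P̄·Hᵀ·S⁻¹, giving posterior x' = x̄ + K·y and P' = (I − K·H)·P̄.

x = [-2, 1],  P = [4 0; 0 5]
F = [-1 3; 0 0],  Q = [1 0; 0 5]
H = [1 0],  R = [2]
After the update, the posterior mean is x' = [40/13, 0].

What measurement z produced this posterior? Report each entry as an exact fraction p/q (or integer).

z = [3]

x̄ = F·x = [5, 0]
P̄ = F·P·Fᵀ + Q = [50 0; 0 5]
S = H·P̄·Hᵀ + R = [52]
K = P̄·Hᵀ·S⁻¹ = [25/26; 0]
x' − x̄ = [-25/13, 0] = K·y
y = (KᵀK)⁻¹·Kᵀ·(x' − x̄) = [-2]
z = y + H·x̄ = [-2] + [5] = [3]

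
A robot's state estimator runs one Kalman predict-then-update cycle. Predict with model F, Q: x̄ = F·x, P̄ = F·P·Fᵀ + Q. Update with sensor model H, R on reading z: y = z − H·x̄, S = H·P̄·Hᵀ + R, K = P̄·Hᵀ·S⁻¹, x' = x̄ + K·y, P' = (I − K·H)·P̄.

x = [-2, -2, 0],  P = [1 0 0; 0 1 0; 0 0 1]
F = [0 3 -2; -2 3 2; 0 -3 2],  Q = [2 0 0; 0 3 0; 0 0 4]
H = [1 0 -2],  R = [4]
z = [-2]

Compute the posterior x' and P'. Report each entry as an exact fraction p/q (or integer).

x' = [-178/139, -38/139, 82/139]
P' = [404/139 80/139 120/139; 80/139 2555/139 10/139; 120/139 10/139 154/139]

x̄ = F·x = [-6, -2, 6]
P̄ = F·P·Fᵀ + Q = [15 5 -13; 5 20 -5; -13 -5 17]
y = z − H·x̄ = [16]
S = H·P̄·Hᵀ + R = [139]
K = P̄·Hᵀ·S⁻¹ = [41/139; 15/139; -47/139]
x' = x̄ + K·y = [-178/139, -38/139, 82/139]
P' = (I − K·H)·P̄ = [404/139 80/139 120/139; 80/139 2555/139 10/139; 120/139 10/139 154/139]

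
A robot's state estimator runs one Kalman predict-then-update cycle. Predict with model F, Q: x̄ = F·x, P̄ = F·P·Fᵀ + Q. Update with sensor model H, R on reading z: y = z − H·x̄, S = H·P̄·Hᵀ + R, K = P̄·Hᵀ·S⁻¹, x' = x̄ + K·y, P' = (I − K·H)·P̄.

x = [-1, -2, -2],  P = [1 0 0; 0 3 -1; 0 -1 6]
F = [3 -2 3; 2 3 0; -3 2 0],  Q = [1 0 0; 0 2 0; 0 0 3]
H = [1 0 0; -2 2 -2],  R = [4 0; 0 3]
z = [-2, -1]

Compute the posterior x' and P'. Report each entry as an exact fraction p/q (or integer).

x' = [-8555/3373, -81413/13492, -39295/13492]
P' = [11736/3373 4557/3373 -6933/3373; 4557/3373 181077/13492 156423/13492; -6933/3373 156423/13492 186657/13492]

x̄ = F·x = [-5, -8, -1]
P̄ = F·P·Fᵀ + Q = [88 -21 -27; -21 33 12; -27 12 24]
y = z − H·x̄ = [3, 3]
S = H·P̄·Hᵀ + R = [92 -164; -164 439]
K = P̄·Hᵀ·S⁻¹ = [2934/3373 -164/3373; 4557/13492 1071/3373; -6933/13492 -417/3373]
x' = x̄ + K·y = [-8555/3373, -81413/13492, -39295/13492]
P' = (I − K·H)·P̄ = [11736/3373 4557/3373 -6933/3373; 4557/3373 181077/13492 156423/13492; -6933/3373 156423/13492 186657/13492]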